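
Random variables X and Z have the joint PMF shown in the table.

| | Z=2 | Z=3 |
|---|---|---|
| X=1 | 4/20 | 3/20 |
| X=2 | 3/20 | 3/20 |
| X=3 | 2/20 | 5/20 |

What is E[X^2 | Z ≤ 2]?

P(Z ≤ 2) = 9/20.
Σ X^2·P over the event = 1·(4/20) + 4·(3/20) + 9·(2/20) = 17/10.
E[X^2 | Z ≤ 2] = (17/10) / (9/20) = 34/9.

34/9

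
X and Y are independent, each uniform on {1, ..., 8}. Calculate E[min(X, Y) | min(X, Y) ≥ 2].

P(min(X, Y) ≥ 2) = 49/64.
Summing min(X,Y)·P(x,y) over outcomes with min(X, Y) ≥ 2 gives 189/64.
E[min(X, Y) | min(X, Y) ≥ 2] = (189/64) / (49/64) = 27/7.

27/7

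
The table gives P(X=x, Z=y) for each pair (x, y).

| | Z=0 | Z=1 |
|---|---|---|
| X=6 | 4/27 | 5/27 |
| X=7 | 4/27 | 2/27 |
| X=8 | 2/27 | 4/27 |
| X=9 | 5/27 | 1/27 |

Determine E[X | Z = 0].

P(Z = 0) = 5/9.
Summing X·P(X=x,Z=y) over the conditioning event gives 113/27.
E[X | Z = 0] = (113/27) / (5/9) = 113/15.

113/15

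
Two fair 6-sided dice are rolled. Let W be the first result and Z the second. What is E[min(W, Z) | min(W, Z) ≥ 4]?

41/9

Outcomes with min(W, Z) ≥ 4: (4,4), (4,5), (4,6), (5,4), (5,5), (5,6), (6,4), (6,5), (6,6), each with probability 1/36.
E[min(W, Z) | min(W, Z) ≥ 4] = (4 + 4 + 4 + 4 + 5 + 5 + 4 + 5 + 6) / 9 = 41/9.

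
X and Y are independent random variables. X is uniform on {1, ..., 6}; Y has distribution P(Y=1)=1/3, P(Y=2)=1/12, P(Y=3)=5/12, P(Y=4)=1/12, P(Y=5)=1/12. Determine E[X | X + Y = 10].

11/2

P(X + Y = 10) = 1/36.
Summing X·P(x,y) over outcomes with X + Y = 10 gives 11/72.
E[X | X + Y = 10] = (11/72) / (1/36) = 11/2.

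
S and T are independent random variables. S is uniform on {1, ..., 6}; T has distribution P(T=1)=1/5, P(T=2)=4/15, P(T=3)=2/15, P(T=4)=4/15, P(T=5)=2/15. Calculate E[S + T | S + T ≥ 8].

125/14

P(S + T ≥ 8) = 14/45.
Summing (S+T)·P(x,y) over outcomes with S + T ≥ 8 gives 25/9.
E[S + T | S + T ≥ 8] = (25/9) / (14/45) = 125/14.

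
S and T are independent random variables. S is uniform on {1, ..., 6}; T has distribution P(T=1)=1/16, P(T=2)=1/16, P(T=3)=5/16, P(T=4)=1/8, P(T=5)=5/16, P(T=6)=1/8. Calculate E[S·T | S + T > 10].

94/3

P(S + T > 10) = 3/32.
Summing ST·P(x,y) over outcomes with S + T > 10 gives 47/16.
E[S·T | S + T > 10] = (47/16) / (3/32) = 94/3.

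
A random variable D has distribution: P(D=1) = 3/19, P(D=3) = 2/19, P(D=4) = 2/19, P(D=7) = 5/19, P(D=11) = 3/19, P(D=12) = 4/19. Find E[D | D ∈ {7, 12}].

P(D ∈ {7, 12}) = 9/19.
Σ over the event: 7·5/19 + 12·4/19 = 83/19.
E[D | D ∈ {7, 12}] = (83/19) / (9/19) = 83/9.

83/9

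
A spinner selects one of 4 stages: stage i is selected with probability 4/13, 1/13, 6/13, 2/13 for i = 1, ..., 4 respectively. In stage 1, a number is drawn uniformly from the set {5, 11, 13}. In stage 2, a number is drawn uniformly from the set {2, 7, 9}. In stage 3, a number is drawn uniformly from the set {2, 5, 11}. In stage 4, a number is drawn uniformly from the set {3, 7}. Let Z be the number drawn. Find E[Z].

E[Z | stage 1] = (5+11+13)/3 = 29/3.
E[Z | stage 2] = (2+7+9)/3 = 6.
E[Z | stage 3] = (2+5+11)/3 = 6.
E[Z | stage 4] = (3+7)/2 = 5.
By the law of total expectation,
E[Z] = (4/13)·(29/3) + (1/13)·(6) + (6/13)·(6) + (2/13)·(5) = 272/39.

272/39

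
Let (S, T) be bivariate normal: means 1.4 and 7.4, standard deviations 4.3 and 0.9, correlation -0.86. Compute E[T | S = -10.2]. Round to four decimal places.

9.4880

The regression of T on S has slope ρ·σ_T/σ_S and passes through (μ_S, μ_T).
E[T | S=-10.2] = 7.4 + (-0.86)·(0.9/4.3)·(-10.2 − (1.4)) = 7.4 + (-0.18)·(-11.6) = 9.4880.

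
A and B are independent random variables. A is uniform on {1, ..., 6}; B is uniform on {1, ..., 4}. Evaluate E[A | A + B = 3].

Outcomes with A + B = 3: (1,2), (2,1), each with probability 1/24.
E[A | A + B = 3] = (1 + 2) / 2 = 3/2.

3/2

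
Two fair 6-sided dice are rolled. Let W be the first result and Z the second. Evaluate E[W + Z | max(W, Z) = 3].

Outcomes with max(W, Z) = 3: (1,3), (2,3), (3,1), (3,2), (3,3), each with probability 1/36.
E[W + Z | max(W, Z) = 3] = (4 + 5 + 4 + 5 + 6) / 5 = 24/5.

24/5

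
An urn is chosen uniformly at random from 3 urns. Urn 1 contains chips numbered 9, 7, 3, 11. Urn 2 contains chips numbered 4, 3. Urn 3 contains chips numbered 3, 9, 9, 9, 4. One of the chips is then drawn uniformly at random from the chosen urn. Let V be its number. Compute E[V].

E[V | urn 1] = (9+7+3+11)/4 = 15/2.
E[V | urn 2] = (4+3)/2 = 7/2.
E[V | urn 3] = (3+9+9+9+4)/5 = 34/5.
E[V] = (1/3)·(15/2) + (1/3)·(7/2) + (1/3)·(34/5) = 89/15.

89/15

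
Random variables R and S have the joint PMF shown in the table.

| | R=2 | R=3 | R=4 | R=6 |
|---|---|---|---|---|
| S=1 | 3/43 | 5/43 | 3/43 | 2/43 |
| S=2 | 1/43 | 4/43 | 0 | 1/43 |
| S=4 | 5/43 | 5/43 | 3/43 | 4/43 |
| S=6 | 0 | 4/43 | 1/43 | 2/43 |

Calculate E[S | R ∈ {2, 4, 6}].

78/25

P(R ∈ {2, 4, 6}) = 25/43.
Summing S·P(R=x,S=y) over the conditioning event gives 78/43.
E[S | R ∈ {2, 4, 6}] = (78/43) / (25/43) = 78/25.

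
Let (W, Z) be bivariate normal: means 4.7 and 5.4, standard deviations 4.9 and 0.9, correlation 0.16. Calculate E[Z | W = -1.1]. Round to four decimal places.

5.2296

For a bivariate normal, E[Z | W=x] = μ_Z + ρ·(σ_Z/σ_W)·(x − μ_W).
E[Z | W=-1.1] = 5.4 + (0.16)·(0.9/4.9)·(-1.1 − (4.7)) = 5.4 + (0.0293878)·(-5.8) = 5.2296.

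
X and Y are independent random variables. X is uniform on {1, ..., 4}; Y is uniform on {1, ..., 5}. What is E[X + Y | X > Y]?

Outcomes with X > Y: (2,1), (3,1), (3,2), (4,1), (4,2), (4,3), each with probability 1/20.
E[X + Y | X > Y] = (3 + 4 + 5 + 5 + 6 + 7) / 6 = 5.

5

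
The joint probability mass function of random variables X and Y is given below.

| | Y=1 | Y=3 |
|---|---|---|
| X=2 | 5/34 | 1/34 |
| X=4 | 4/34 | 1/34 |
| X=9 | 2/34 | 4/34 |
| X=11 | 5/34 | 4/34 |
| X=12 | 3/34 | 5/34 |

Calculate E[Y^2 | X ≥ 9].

P(X ≥ 9) = 23/34.
Σ Y^2·P over the event = 1·(2/34) + 9·(4/34) + 1·(5/34) + 9·(4/34) + 1·(3/34) + 9·(5/34) = 127/34.
E[Y^2 | X ≥ 9] = (127/34) / (23/34) = 127/23.

127/23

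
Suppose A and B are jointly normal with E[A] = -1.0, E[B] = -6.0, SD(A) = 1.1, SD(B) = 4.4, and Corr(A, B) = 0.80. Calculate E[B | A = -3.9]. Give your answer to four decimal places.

-15.2800

E[B | A=x] = μ_B + ρ(σ_B/σ_A)(x − μ_A) for jointly normal variables.
E[B | A=-3.9] = -6.0 + (0.80)·(4.4/1.1)·(-3.9 − (-1.0)) = -6.0 + (3.2)·(-2.9) = -15.2800.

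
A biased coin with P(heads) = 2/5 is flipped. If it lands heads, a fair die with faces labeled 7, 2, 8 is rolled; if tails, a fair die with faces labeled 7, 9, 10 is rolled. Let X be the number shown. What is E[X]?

E[X | heads] = (7+2+8)/3 = 17/3.
E[X | tails] = (7+9+10)/3 = 26/3.
By the law of total expectation,
E[X] = (2/5)·(17/3) + (3/5)·(26/3) = 112/15.

112/15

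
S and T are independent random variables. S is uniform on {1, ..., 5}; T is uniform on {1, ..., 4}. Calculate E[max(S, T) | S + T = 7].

Outcomes with S + T = 7: (3,4), (4,3), (5,2), each with probability 1/20.
E[max(S, T) | S + T = 7] = (4 + 4 + 5) / 3 = 13/3.

13/3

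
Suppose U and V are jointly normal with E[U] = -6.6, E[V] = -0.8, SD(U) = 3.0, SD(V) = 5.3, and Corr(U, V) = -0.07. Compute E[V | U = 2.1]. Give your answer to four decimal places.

The regression of V on U has slope ρ·σ_V/σ_U and passes through (μ_U, μ_V).
E[V | U=2.1] = -0.8 + (-0.07)·(5.3/3.0)·(2.1 − (-6.6)) = -0.8 + (-0.12367)·(8.7) = -1.8759.

-1.8759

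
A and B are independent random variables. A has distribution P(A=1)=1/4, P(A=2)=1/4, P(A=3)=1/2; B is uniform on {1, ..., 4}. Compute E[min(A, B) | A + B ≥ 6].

14/5

P(A + B ≥ 6) = 5/16.
Summing min(A,B)·P(x,y) over outcomes with A + B ≥ 6 gives 7/8.
E[min(A, B) | A + B ≥ 6] = (7/8) / (5/16) = 14/5.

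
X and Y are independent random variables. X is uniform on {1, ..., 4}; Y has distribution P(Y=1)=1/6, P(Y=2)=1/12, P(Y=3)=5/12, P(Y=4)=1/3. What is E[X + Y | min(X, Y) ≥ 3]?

125/18

P(min(X, Y) ≥ 3) = 3/8.
Summing (X+Y)·P(x,y) over outcomes with min(X, Y) ≥ 3 gives 125/48.
E[X + Y | min(X, Y) ≥ 3] = (125/48) / (3/8) = 125/18.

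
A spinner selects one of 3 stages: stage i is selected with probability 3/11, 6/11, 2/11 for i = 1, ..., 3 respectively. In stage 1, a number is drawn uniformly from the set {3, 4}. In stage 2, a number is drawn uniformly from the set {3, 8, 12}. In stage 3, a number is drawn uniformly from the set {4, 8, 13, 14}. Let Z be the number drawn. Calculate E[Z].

E[Z | stage 1] = (3+4)/2 = 7/2.
E[Z | stage 2] = (3+8+12)/3 = 23/3.
E[Z | stage 3] = (4+8+13+14)/4 = 39/4.
By the law of total expectation,
E[Z] = (3/11)·(7/2) + (6/11)·(23/3) + (2/11)·(39/4) = 76/11.

76/11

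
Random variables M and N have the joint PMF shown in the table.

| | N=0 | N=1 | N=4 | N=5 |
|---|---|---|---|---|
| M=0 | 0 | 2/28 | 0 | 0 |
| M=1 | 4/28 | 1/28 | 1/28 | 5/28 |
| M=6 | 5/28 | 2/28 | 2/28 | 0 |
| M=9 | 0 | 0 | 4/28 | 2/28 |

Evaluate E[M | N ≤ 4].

32/7

P(N ≤ 4) = 3/4.
Σ M·P over the event = 0·(2/28) + 1·(4/28) + 1·(1/28) + 1·(1/28) + 6·(5/28) + 6·(2/28) + 6·(2/28) + 9·(4/28) = 24/7.
E[M | N ≤ 4] = (24/7) / (3/4) = 32/7.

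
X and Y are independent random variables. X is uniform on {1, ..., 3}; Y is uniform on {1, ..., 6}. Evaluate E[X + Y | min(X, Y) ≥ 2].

13/2

Outcomes with min(X, Y) ≥ 2: (2,2), (2,3), (2,4), (2,5), (2,6), (3,2), (3,3), (3,4), (3,5), (3,6), each with probability 1/18.
E[X + Y | min(X, Y) ≥ 2] = (4 + 5 + 6 + 7 + 8 + 5 + 6 + 7 + 8 + 9) / 10 = 13/2.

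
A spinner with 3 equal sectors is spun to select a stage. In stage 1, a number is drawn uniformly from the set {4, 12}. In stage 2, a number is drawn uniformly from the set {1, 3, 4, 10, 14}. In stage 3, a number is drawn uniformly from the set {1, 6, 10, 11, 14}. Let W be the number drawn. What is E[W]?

E[W | stage 1] = (4+12)/2 = 8.
E[W | stage 2] = (1+3+4+10+14)/5 = 32/5.
E[W | stage 3] = (1+6+10+11+14)/5 = 42/5.
By the law of total expectation,
E[W] = (1/3)·(8) + (1/3)·(32/5) + (1/3)·(42/5) = 38/5.

38/5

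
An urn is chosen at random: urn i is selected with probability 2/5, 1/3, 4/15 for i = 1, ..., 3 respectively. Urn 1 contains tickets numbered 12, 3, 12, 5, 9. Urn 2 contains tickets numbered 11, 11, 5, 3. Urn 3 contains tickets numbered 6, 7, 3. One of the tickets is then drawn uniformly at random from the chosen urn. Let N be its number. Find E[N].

E[N | urn 1] = (12+3+12+5+9)/5 = 41/5.
E[N | urn 2] = (11+11+5+3)/4 = 15/2.
E[N | urn 3] = (6+7+3)/3 = 16/3.
By the law of total expectation,
E[N] = (2/5)·(41/5) + (1/3)·(15/2) + (4/15)·(16/3) = 3241/450.

3241/450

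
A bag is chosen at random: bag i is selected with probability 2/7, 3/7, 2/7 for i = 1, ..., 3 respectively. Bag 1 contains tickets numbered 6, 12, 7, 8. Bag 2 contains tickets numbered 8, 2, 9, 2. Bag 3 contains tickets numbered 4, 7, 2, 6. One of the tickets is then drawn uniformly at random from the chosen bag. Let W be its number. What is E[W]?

167/28

E[W | bag 1] = (6+12+7+8)/4 = 33/4.
E[W | bag 2] = (8+2+9+2)/4 = 21/4.
E[W | bag 3] = (4+7+2+6)/4 = 19/4.
By the law of total expectation,
E[W] = (2/7)·(33/4) + (3/7)·(21/4) + (2/7)·(19/4) = 167/28.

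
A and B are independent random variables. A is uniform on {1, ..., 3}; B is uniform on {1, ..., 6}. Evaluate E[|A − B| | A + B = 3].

1

P(A + B = 3) = 1/9.
Summing |A−B|·P(x,y) over outcomes with A + B = 3 gives 1/9.
E[|A − B| | A + B = 3] = (1/9) / (1/9) = 1.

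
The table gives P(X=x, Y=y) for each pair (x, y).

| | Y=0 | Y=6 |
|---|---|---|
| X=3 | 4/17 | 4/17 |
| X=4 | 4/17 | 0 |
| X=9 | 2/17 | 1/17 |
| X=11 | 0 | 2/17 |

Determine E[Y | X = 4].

0

P(X = 4) = 4/17.
Summing Y·P(X=x,Y=y) over the conditioning event gives 0.
E[Y | X = 4] = (0) / (4/17) = 0.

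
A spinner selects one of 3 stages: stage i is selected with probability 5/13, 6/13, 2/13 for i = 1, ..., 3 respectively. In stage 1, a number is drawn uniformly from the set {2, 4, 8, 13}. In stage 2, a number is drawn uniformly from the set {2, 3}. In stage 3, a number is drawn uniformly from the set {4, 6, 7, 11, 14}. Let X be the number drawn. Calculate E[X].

E[X | stage 1] = (2+4+8+13)/4 = 27/4.
E[X | stage 2] = (2+3)/2 = 5/2.
E[X | stage 3] = (4+6+7+11+14)/5 = 42/5.
E[X] = (5/13)·(27/4) + (6/13)·(5/2) + (2/13)·(42/5) = 1311/260.

1311/260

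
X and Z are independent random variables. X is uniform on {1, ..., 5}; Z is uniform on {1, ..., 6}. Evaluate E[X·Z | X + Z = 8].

Outcomes with X + Z = 8: (2,6), (3,5), (4,4), (5,3), each with probability 1/30.
E[X·Z | X + Z = 8] = (12 + 15 + 16 + 15) / 4 = 29/2.

29/2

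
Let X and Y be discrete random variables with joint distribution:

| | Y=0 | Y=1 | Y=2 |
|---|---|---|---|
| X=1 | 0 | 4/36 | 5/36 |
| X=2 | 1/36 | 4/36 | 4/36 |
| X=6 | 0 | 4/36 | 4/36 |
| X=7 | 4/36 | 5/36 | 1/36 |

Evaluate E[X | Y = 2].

P(Y = 2) = 7/18.
Σ X·P over the event = 1·(5/36) + 2·(4/36) + 6·(4/36) + 7·(1/36) = 11/9.
E[X | Y = 2] = (11/9) / (7/18) = 22/7.

22/7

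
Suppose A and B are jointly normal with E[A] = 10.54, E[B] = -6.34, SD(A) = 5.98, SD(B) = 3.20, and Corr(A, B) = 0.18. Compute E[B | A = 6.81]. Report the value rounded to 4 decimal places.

-6.6993

E[B | A=x] = μ_B + ρ(σ_B/σ_A)(x − μ_A) for jointly normal variables.
E[B | A=6.81] = -6.34 + (0.18)·(3.20/5.98)·(6.81 − (10.54)) = -6.34 + (0.096321)·(-3.73) = -6.6993.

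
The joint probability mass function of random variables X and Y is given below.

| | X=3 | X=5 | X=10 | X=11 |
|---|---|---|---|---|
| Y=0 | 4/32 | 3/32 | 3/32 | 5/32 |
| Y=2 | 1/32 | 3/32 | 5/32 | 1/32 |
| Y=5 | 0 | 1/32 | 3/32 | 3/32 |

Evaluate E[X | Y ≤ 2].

191/25

P(Y ≤ 2) = 25/32.
Σ X·P over the event = 3·(4/32) + 3·(1/32) + 5·(3/32) + 5·(3/32) + 10·(3/32) + 10·(5/32) + 11·(5/32) + 11·(1/32) = 191/32.
E[X | Y ≤ 2] = (191/32) / (25/32) = 191/25.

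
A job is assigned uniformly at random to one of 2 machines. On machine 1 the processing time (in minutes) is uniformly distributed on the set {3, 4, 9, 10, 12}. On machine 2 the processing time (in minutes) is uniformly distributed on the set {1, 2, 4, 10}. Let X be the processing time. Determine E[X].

E[X | machine 1] = (3+4+9+10+12)/5 = 38/5.
E[X | machine 2] = (1+2+4+10)/4 = 17/4.
E[X] = (1/2)·(38/5) + (1/2)·(17/4) = 237/40.

237/40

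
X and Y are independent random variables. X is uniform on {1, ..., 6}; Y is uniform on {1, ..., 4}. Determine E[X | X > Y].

P(X > Y) = 7/12.
Summing X·P(x,y) over outcomes with X > Y gives 8/3.
E[X | X > Y] = (8/3) / (7/12) = 32/7.

32/7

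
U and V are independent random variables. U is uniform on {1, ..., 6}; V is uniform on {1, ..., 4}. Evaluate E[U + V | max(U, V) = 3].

P(max(U, V) = 3) = 5/24.
Summing (U+V)·P(x,y) over outcomes with max(U, V) = 3 gives 1.
E[U + V | max(U, V) = 3] = (1) / (5/24) = 24/5.

24/5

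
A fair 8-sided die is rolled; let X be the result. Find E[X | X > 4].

Given X > 4, X is equally likely to be any of {5, 6, 7, 8}.
E[X | X > 4] = (5 + 6 + 7 + 8) / 4 = 13/2.

13/2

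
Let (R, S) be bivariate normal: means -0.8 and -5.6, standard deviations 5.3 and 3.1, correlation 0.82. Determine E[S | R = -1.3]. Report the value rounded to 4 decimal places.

E[S | R=x] = μ_S + ρ(σ_S/σ_R)(x − μ_R) for jointly normal variables.
E[S | R=-1.3] = -5.6 + (0.82)·(3.1/5.3)·(-1.3 − (-0.8)) = -5.6 + (0.47962)·(-0.5) = -5.8398.

-5.8398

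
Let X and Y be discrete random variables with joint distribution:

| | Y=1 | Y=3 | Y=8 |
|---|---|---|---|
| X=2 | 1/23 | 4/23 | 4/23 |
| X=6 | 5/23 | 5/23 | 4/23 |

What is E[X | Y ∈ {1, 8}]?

P(Y ∈ {1, 8}) = 14/23.
Σ X·P over the event = 2·(1/23) + 2·(4/23) + 6·(5/23) + 6·(4/23) = 64/23.
E[X | Y ∈ {1, 8}] = (64/23) / (14/23) = 32/7.

32/7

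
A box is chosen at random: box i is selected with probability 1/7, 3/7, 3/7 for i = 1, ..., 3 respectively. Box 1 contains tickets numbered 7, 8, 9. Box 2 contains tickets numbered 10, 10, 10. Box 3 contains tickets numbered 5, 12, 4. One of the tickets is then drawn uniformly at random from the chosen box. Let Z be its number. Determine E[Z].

E[Z | box 1] = (7+8+9)/3 = 8.
E[Z | box 2] = (10+10+10)/3 = 10.
E[Z | box 3] = (5+12+4)/3 = 7.
By the law of total expectation,
E[Z] = (1/7)·(8) + (3/7)·(10) + (3/7)·(7) = 59/7.

59/7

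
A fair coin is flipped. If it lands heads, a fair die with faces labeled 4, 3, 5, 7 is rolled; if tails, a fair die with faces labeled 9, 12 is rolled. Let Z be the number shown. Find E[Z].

E[Z | heads] = (4+3+5+7)/4 = 19/4.
E[Z | tails] = (9+12)/2 = 21/2.
By the law of total expectation,
E[Z] = (1/2)·(19/4) + (1/2)·(21/2) = 61/8.

61/8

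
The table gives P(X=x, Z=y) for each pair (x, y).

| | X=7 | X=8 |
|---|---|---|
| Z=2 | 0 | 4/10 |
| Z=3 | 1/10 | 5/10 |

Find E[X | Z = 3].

47/6

P(Z = 3) = 3/5.
Σ X·P over the event = 7·(1/10) + 8·(5/10) = 47/10.
E[X | Z = 3] = (47/10) / (3/5) = 47/6.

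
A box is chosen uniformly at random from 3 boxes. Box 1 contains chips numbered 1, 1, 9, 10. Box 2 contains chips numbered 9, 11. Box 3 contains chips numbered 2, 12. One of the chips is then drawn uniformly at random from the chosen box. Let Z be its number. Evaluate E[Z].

E[Z | box 1] = (1+1+9+10)/4 = 21/4.
E[Z | box 2] = (9+11)/2 = 10.
E[Z | box 3] = (2+12)/2 = 7.
E[Z] = (1/3)·(21/4) + (1/3)·(10) + (1/3)·(7) = 89/12.

89/12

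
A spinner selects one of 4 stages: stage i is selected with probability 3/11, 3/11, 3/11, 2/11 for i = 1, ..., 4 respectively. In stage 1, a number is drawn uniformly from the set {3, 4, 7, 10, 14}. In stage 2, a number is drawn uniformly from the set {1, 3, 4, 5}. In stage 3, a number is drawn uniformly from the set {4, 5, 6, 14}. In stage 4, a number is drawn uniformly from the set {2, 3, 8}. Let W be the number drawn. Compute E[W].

E[W | stage 1] = (3+4+7+10+14)/5 = 38/5.
E[W | stage 2] = (1+3+4+5)/4 = 13/4.
E[W | stage 3] = (4+5+6+14)/4 = 29/4.
E[W | stage 4] = (2+3+8)/3 = 13/3.
E[W] = (3/11)·(38/5) + (3/11)·(13/4) + (3/11)·(29/4) + (2/11)·(13/3) = 1889/330.

1889/330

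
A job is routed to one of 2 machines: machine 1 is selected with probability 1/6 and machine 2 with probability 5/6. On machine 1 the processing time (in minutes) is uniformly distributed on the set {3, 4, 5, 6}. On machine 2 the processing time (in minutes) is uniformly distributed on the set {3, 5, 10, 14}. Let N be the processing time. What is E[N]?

89/12

E[N | machine 1] = (3+4+5+6)/4 = 9/2.
E[N | machine 2] = (3+5+10+14)/4 = 8.
By the law of total expectation,
E[N] = (1/6)·(9/2) + (5/6)·(8) = 89/12.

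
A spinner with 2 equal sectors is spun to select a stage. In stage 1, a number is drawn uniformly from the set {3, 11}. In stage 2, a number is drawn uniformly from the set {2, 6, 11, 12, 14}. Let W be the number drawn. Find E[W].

E[W | stage 1] = (3+11)/2 = 7.
E[W | stage 2] = (2+6+11+12+14)/5 = 9.
E[W] = (1/2)·(7) + (1/2)·(9) = 8.

8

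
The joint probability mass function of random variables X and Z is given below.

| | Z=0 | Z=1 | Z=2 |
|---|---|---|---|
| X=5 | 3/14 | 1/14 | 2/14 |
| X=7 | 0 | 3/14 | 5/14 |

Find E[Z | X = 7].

P(X = 7) = 4/7.
Summing Z·P(X=x,Z=y) over the conditioning event gives 13/14.
E[Z | X = 7] = (13/14) / (4/7) = 13/8.

13/8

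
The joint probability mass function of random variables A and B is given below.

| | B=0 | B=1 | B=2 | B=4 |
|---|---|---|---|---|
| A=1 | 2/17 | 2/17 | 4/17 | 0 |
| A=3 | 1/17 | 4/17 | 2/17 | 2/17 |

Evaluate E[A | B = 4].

3

P(B = 4) = 2/17.
Σ A·P over the event = 3·(2/17) = 6/17.
E[A | B = 4] = (6/17) / (2/17) = 3.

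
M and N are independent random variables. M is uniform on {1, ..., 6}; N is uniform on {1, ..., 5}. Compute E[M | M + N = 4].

2

Outcomes with M + N = 4: (1,3), (2,2), (3,1), each with probability 1/30.
E[M | M + N = 4] = (1 + 2 + 3) / 3 = 2.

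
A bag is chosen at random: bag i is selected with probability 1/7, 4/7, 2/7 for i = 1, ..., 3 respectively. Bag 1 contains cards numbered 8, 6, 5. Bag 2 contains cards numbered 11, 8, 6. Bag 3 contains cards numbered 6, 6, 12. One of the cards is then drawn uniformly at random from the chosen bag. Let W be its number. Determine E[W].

E[W | bag 1] = (8+6+5)/3 = 19/3.
E[W | bag 2] = (11+8+6)/3 = 25/3.
E[W | bag 3] = (6+6+12)/3 = 8.
E[W] = (1/7)·(19/3) + (4/7)·(25/3) + (2/7)·(8) = 167/21.

167/21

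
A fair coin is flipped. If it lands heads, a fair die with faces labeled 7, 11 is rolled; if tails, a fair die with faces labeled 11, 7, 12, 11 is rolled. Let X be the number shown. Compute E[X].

77/8

E[X | heads] = (7+11)/2 = 9.
E[X | tails] = (11+7+12+11)/4 = 41/4.
E[X] = (1/2)·(9) + (1/2)·(41/4) = 77/8.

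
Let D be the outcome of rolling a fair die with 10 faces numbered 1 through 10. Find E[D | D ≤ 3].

Given D ≤ 3, D is equally likely to be any of {1, 2, 3}.
E[D | D ≤ 3] = (1 + 2 + 3) / 3 = 2.

2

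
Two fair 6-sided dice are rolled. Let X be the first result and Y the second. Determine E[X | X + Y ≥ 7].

13/3

P(X + Y ≥ 7) = 7/12.
Summing X·P(x,y) over outcomes with X + Y ≥ 7 gives 91/36.
E[X | X + Y ≥ 7] = (91/36) / (7/12) = 13/3.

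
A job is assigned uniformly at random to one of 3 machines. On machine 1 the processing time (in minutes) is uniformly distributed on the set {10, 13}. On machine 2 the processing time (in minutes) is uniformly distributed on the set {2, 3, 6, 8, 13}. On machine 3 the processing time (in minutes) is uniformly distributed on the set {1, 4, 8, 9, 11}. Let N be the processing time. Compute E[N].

49/6

E[N | machine 1] = (10+13)/2 = 23/2.
E[N | machine 2] = (2+3+6+8+13)/5 = 32/5.
E[N | machine 3] = (1+4+8+9+11)/5 = 33/5.
By the law of total expectation,
E[N] = (1/3)·(23/2) + (1/3)·(32/5) + (1/3)·(33/5) = 49/6.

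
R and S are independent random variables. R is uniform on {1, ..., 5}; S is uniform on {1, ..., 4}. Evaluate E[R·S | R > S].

P(R > S) = 1/2.
Summing RS·P(x,y) over outcomes with R > S gives 17/4.
E[R·S | R > S] = (17/4) / (1/2) = 17/2.

17/2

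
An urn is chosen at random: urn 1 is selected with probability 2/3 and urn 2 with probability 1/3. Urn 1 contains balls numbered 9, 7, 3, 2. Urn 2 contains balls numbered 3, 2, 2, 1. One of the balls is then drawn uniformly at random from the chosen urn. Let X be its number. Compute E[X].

25/6

E[X | urn 1] = (9+7+3+2)/4 = 21/4.
E[X | urn 2] = (3+2+2+1)/4 = 2.
By the law of total expectation,
E[X] = (2/3)·(21/4) + (1/3)·(2) = 25/6.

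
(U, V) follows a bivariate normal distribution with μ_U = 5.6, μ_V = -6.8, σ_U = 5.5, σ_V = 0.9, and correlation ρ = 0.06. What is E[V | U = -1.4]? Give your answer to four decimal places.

E[V | U=x] = μ_V + ρ(σ_V/σ_U)(x − μ_U) for jointly normal variables.
E[V | U=-1.4] = -6.8 + (0.06)·(0.9/5.5)·(-1.4 − (5.6)) = -6.8 + (0.0098182)·(-7) = -6.8687.

-6.8687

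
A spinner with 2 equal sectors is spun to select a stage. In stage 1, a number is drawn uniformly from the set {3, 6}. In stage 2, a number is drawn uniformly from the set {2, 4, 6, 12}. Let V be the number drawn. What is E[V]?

21/4

E[V | stage 1] = (3+6)/2 = 9/2.
E[V | stage 2] = (2+4+6+12)/4 = 6.
By the law of total expectation,
E[V] = (1/2)·(9/2) + (1/2)·(6) = 21/4.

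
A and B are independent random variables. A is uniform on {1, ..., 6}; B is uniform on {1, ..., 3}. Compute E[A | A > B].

P(A > B) = 2/3.
Summing A·P(x,y) over outcomes with A > B gives 53/18.
E[A | A > B] = (53/18) / (2/3) = 53/12.

53/12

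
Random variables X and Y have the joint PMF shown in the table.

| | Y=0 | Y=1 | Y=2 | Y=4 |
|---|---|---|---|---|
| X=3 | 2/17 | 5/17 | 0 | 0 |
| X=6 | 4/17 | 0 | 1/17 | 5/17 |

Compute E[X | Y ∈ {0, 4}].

P(Y ∈ {0, 4}) = 11/17.
Σ X·P over the event = 3·(2/17) + 6·(4/17) + 6·(5/17) = 60/17.
E[X | Y ∈ {0, 4}] = (60/17) / (11/17) = 60/11.

60/11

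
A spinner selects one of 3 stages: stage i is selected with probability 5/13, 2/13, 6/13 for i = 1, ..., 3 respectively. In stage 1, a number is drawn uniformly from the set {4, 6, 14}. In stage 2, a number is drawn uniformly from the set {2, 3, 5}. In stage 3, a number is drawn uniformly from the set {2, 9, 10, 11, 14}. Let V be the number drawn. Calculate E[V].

E[V | stage 1] = (4+6+14)/3 = 8.
E[V | stage 2] = (2+3+5)/3 = 10/3.
E[V | stage 3] = (2+9+10+11+14)/5 = 46/5.
By the law of total expectation,
E[V] = (5/13)·(8) + (2/13)·(10/3) + (6/13)·(46/5) = 1528/195.

1528/195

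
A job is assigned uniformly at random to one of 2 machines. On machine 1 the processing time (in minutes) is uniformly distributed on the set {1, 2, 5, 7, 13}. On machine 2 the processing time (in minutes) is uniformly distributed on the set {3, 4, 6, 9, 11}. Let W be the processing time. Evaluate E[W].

E[W | machine 1] = (1+2+5+7+13)/5 = 28/5.
E[W | machine 2] = (3+4+6+9+11)/5 = 33/5.
By the law of total expectation,
E[W] = (1/2)·(28/5) + (1/2)·(33/5) = 61/10.

61/10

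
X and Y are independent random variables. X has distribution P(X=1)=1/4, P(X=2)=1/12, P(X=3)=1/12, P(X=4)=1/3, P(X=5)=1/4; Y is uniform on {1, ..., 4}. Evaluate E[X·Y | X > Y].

P(X > Y) = 9/16.
Summing XY·P(x,y) over outcomes with X > Y gives 257/48.
E[X·Y | X > Y] = (257/48) / (9/16) = 257/27.

257/27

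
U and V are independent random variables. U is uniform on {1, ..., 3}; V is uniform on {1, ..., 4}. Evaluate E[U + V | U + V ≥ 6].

19/3

Outcomes with U + V ≥ 6: (2,4), (3,3), (3,4), each with probability 1/12.
E[U + V | U + V ≥ 6] = (6 + 6 + 7) / 3 = 19/3.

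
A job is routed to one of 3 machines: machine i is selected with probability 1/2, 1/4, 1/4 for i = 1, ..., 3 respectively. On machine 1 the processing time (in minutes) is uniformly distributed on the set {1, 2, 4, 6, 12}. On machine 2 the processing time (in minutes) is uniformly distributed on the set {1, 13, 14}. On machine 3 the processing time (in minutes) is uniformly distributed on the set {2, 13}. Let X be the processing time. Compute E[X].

E[X | machine 1] = (1+2+4+6+12)/5 = 5.
E[X | machine 2] = (1+13+14)/3 = 28/3.
E[X | machine 3] = (2+13)/2 = 15/2.
E[X] = (1/2)·(5) + (1/4)·(28/3) + (1/4)·(15/2) = 161/24.

161/24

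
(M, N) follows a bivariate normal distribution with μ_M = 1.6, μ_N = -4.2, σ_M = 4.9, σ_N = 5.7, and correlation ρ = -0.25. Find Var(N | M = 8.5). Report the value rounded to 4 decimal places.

30.4594

The conditional variance in a bivariate normal is σ_N²(1 − ρ²), independent of x.
Var(N | M=8.5) = (5.7)²·(1 − (-0.25)²) = 32.49·0.9375 = 30.4594.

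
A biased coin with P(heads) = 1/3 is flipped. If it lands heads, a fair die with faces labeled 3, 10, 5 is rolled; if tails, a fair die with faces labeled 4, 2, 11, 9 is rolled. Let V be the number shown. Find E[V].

19/3

E[V | heads] = (3+10+5)/3 = 6.
E[V | tails] = (4+2+11+9)/4 = 13/2.
E[V] = (1/3)·(6) + (2/3)·(13/2) = 19/3.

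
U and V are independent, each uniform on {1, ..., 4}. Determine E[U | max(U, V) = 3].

Outcomes with max(U, V) = 3: (1,3), (2,3), (3,1), (3,2), (3,3), each with probability 1/16.
E[U | max(U, V) = 3] = (1 + 2 + 3 + 3 + 3) / 5 = 12/5.

12/5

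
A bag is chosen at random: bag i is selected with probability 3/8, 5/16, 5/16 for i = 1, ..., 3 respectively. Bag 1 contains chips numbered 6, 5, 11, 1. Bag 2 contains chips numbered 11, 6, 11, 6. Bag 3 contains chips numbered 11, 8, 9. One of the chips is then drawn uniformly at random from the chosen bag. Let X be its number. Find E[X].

371/48

E[X | bag 1] = (6+5+11+1)/4 = 23/4.
E[X | bag 2] = (11+6+11+6)/4 = 17/2.
E[X | bag 3] = (11+8+9)/3 = 28/3.
By the law of total expectation,
E[X] = (3/8)·(23/4) + (5/16)·(17/2) + (5/16)·(28/3) = 371/48.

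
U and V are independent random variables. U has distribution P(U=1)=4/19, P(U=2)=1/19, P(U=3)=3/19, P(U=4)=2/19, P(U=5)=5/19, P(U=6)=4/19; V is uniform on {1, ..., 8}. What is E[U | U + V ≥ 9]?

14/3

P(U + V ≥ 9) = 9/19.
Summing U·P(x,y) over outcomes with U + V ≥ 9 gives 42/19.
E[U | U + V ≥ 9] = (42/19) / (9/19) = 14/3.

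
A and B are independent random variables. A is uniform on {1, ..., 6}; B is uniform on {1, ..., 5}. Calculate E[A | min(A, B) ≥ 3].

P(min(A, B) ≥ 3) = 2/5.
Summing A·P(x,y) over outcomes with min(A, B) ≥ 3 gives 9/5.
E[A | min(A, B) ≥ 3] = (9/5) / (2/5) = 9/2.

9/2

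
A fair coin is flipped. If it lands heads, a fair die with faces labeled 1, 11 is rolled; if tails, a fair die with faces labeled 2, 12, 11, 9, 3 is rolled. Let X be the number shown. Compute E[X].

67/10

E[X | heads] = (1+11)/2 = 6.
E[X | tails] = (2+12+11+9+3)/5 = 37/5.
By the law of total expectation,
E[X] = (1/2)·(6) + (1/2)·(37/5) = 67/10.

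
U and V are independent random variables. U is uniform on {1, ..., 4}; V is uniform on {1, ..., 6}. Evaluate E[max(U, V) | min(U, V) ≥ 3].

Outcomes with min(U, V) ≥ 3: (3,3), (3,4), (3,5), (3,6), (4,3), (4,4), (4,5), (4,6), each with probability 1/24.
E[max(U, V) | min(U, V) ≥ 3] = (3 + 4 + 5 + 6 + 4 + 4 + 5 + 6) / 8 = 37/8.

37/8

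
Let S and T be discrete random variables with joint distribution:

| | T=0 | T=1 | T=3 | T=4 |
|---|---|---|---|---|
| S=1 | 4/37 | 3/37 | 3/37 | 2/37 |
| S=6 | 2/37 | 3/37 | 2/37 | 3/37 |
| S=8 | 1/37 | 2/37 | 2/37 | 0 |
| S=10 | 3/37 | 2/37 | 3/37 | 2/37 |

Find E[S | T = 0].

27/5

P(T = 0) = 10/37.
Σ S·P over the event = 1·(4/37) + 6·(2/37) + 8·(1/37) + 10·(3/37) = 54/37.
E[S | T = 0] = (54/37) / (10/37) = 27/5.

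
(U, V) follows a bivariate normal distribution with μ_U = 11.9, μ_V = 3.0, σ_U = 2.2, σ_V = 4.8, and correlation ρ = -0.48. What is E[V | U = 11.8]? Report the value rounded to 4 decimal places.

For a bivariate normal, E[V | U=x] = μ_V + ρ·(σ_V/σ_U)·(x − μ_U).
E[V | U=11.8] = 3.0 + (-0.48)·(4.8/2.2)·(11.8 − (11.9)) = 3.0 + (-1.0473)·(-0.1) = 3.1047.

3.1047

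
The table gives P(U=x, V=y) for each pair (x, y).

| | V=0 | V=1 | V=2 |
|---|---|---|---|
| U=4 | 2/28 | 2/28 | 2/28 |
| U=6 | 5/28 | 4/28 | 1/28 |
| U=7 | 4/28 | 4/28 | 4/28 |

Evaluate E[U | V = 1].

6

P(V = 1) = 5/14.
Σ U·P over the event = 4·(2/28) + 6·(4/28) + 7·(4/28) = 15/7.
E[U | V = 1] = (15/7) / (5/14) = 6.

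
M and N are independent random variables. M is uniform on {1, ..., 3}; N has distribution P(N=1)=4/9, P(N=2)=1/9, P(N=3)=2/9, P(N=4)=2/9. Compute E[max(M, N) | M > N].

P(M > N) = 1/3.
Summing max(M,N)·P(x,y) over outcomes with M > N gives 23/27.
E[max(M, N) | M > N] = (23/27) / (1/3) = 23/9.

23/9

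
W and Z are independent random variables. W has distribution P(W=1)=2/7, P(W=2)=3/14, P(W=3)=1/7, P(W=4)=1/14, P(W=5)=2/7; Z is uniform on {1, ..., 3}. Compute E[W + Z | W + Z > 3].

175/31

P(W + Z > 3) = 31/42.
Summing (W+Z)·P(x,y) over outcomes with W + Z > 3 gives 25/6.
E[W + Z | W + Z > 3] = (25/6) / (31/42) = 175/31.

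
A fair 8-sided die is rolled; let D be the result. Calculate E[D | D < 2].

1

Given D < 2, D is equally likely to be any of {1}.
E[D | D < 2] = (1) / 1 = 1.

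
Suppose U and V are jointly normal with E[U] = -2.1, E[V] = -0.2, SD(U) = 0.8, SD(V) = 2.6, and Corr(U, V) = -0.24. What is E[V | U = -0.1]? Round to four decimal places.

For a bivariate normal, E[V | U=x] = μ_V + ρ·(σ_V/σ_U)·(x − μ_U).
E[V | U=-0.1] = -0.2 + (-0.24)·(2.6/0.8)·(-0.1 − (-2.1)) = -0.2 + (-0.78)·(2) = -1.7600.

-1.7600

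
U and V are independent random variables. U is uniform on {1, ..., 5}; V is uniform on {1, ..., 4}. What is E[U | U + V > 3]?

P(U + V > 3) = 17/20.
Summing U·P(x,y) over outcomes with U + V > 3 gives 14/5.
E[U | U + V > 3] = (14/5) / (17/20) = 56/17.

56/17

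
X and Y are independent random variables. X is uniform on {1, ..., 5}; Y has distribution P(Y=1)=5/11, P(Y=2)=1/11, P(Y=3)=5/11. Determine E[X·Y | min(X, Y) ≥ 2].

P(min(X, Y) ≥ 2) = 24/55.
Summing XY·P(x,y) over outcomes with min(X, Y) ≥ 2 gives 238/55.
E[X·Y | min(X, Y) ≥ 2] = (238/55) / (24/55) = 119/12.

119/12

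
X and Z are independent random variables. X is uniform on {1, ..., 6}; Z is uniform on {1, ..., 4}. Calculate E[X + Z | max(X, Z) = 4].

44/7

P(max(X, Z) = 4) = 7/24.
Summing (X+Z)·P(x,y) over outcomes with max(X, Z) = 4 gives 11/6.
E[X + Z | max(X, Z) = 4] = (11/6) / (7/24) = 44/7.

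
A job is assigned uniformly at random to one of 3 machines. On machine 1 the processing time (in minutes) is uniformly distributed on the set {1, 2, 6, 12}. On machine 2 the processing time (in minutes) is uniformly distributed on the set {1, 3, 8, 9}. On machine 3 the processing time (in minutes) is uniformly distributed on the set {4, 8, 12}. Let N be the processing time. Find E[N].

37/6

E[N | machine 1] = (1+2+6+12)/4 = 21/4.
E[N | machine 2] = (1+3+8+9)/4 = 21/4.
E[N | machine 3] = (4+8+12)/3 = 8.
By the law of total expectation,
E[N] = (1/3)·(21/4) + (1/3)·(21/4) + (1/3)·(8) = 37/6.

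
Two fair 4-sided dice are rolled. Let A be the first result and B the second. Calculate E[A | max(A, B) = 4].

Outcomes with max(A, B) = 4: (1,4), (2,4), (3,4), (4,1), (4,2), (4,3), (4,4), each with probability 1/16.
E[A | max(A, B) = 4] = (1 + 2 + 3 + 4 + 4 + 4 + 4) / 7 = 22/7.

22/7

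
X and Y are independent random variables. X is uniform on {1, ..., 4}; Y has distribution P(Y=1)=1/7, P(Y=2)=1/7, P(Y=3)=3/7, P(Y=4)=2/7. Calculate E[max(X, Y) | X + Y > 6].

P(X + Y > 6) = 1/4.
Summing max(X,Y)·P(x,y) over outcomes with X + Y > 6 gives 1.
E[max(X, Y) | X + Y > 6] = (1) / (1/4) = 4.

4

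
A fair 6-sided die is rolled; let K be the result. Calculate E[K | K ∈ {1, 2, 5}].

8/3

P(K ∈ {1, 2, 5}) = 1/2.
Σ over the event: 1·1/6 + 2·1/6 + 5·1/6 = 4/3.
E[K | K ∈ {1, 2, 5}] = (4/3) / (1/2) = 8/3.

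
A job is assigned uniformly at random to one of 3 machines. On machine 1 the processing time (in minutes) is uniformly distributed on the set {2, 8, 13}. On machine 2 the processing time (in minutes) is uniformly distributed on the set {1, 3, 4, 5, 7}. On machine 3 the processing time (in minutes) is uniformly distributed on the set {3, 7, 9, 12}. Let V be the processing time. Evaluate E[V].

E[V | machine 1] = (2+8+13)/3 = 23/3.
E[V | machine 2] = (1+3+4+5+7)/5 = 4.
E[V | machine 3] = (3+7+9+12)/4 = 31/4.
By the law of total expectation,
E[V] = (1/3)·(23/3) + (1/3)·(4) + (1/3)·(31/4) = 233/36.

233/36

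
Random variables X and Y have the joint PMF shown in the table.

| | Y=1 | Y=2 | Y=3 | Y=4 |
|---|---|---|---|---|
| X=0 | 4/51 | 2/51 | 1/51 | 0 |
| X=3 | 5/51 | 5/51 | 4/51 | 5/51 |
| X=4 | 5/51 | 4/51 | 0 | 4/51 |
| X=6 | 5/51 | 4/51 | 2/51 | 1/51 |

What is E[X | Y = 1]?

65/19

P(Y = 1) = 19/51.
Σ X·P over the event = 0·(4/51) + 3·(5/51) + 4·(5/51) + 6·(5/51) = 65/51.
E[X | Y = 1] = (65/51) / (19/51) = 65/19.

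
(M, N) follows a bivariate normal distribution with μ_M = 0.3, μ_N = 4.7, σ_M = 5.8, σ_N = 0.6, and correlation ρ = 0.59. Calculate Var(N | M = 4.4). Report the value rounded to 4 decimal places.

0.2347

For a bivariate normal, Var(N | M=x) = σ_N²(1 − ρ²).
Var(N | M=4.4) = (0.6)²·(1 − (0.59)²) = 0.36·0.6519 = 0.2347.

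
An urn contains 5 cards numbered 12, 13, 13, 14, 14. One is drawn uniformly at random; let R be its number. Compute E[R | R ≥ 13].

P(R ≥ 13) = 4/5.
Σ over the event: 13·2/5 + 14·2/5 = 54/5.
E[R | R ≥ 13] = (54/5) / (4/5) = 27/2.

27/2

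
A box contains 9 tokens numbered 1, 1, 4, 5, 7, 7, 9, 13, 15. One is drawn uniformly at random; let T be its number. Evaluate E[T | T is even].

P(T is even) = 1/9.
Σ over the event: 4·1/9 = 4/9.
E[T | T is even] = (4/9) / (1/9) = 4.

4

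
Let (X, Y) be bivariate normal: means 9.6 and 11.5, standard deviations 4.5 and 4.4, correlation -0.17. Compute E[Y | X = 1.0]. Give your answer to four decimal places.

For a bivariate normal, E[Y | X=x] = μ_Y + ρ·(σ_Y/σ_X)·(x − μ_X).
E[Y | X=1.0] = 11.5 + (-0.17)·(4.4/4.5)·(1.0 − (9.6)) = 11.5 + (-0.16622)·(-8.6) = 12.9295.

12.9295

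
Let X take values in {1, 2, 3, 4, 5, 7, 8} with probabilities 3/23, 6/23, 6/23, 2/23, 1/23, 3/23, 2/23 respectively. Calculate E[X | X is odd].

P(X is odd) = 13/23.
Σ over the event: 1·3/23 + 3·6/23 + 5·1/23 + 7·3/23 = 47/23.
E[X | X is odd] = (47/23) / (13/23) = 47/13.

47/13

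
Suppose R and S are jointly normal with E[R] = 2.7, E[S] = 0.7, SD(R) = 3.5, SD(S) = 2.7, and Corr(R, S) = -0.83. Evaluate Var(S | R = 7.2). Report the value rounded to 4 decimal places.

2.2679

The conditional variance in a bivariate normal is σ_S²(1 − ρ²), independent of x.
Var(S | R=7.2) = (2.7)²·(1 − (-0.83)²) = 7.29·0.3111 = 2.2679.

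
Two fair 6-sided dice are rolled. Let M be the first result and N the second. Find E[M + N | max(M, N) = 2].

10/3

P(max(M, N) = 2) = 1/12.
Summing (M+N)·P(x,y) over outcomes with max(M, N) = 2 gives 5/18.
E[M + N | max(M, N) = 2] = (5/18) / (1/12) = 10/3.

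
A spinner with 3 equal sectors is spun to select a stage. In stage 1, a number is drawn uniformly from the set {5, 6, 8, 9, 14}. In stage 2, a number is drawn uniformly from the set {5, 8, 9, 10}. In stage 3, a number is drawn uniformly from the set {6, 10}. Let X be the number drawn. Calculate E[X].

E[X | stage 1] = (5+6+8+9+14)/5 = 42/5.
E[X | stage 2] = (5+8+9+10)/4 = 8.
E[X | stage 3] = (6+10)/2 = 8.
E[X] = (1/3)·(42/5) + (1/3)·(8) + (1/3)·(8) = 122/15.

122/15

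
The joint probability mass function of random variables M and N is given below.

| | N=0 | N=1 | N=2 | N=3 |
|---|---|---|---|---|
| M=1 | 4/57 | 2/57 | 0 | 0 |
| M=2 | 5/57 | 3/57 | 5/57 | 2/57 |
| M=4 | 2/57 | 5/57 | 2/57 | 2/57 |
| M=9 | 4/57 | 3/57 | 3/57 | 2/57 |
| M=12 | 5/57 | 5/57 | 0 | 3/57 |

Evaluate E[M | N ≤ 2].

139/24

P(N ≤ 2) = 16/19.
Summing M·P(M=x,N=y) over the conditioning event gives 278/57.
E[M | N ≤ 2] = (278/57) / (16/19) = 139/24.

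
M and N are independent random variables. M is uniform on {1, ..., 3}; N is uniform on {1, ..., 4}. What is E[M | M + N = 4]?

Outcomes with M + N = 4: (1,3), (2,2), (3,1), each with probability 1/12.
E[M | M + N = 4] = (1 + 2 + 3) / 3 = 2.

2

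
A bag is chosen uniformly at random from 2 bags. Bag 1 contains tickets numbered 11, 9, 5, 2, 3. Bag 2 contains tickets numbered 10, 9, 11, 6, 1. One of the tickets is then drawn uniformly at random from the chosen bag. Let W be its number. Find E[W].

E[W | bag 1] = (11+9+5+2+3)/5 = 6.
E[W | bag 2] = (10+9+11+6+1)/5 = 37/5.
By the law of total expectation,
E[W] = (1/2)·(6) + (1/2)·(37/5) = 67/10.

67/10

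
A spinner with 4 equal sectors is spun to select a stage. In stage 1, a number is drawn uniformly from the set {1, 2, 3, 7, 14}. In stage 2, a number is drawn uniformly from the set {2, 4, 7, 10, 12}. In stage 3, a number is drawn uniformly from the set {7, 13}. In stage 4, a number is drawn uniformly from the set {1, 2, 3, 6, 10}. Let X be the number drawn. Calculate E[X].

67/10

E[X | stage 1] = (1+2+3+7+14)/5 = 27/5.
E[X | stage 2] = (2+4+7+10+12)/5 = 7.
E[X | stage 3] = (7+13)/2 = 10.
E[X | stage 4] = (1+2+3+6+10)/5 = 22/5.
E[X] = (1/4)·(27/5) + (1/4)·(7) + (1/4)·(10) + (1/4)·(22/5) = 67/10.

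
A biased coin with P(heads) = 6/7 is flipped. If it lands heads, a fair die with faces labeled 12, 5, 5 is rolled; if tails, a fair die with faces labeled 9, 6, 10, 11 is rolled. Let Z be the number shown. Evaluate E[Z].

E[Z | heads] = (12+5+5)/3 = 22/3.
E[Z | tails] = (9+6+10+11)/4 = 9.
E[Z] = (6/7)·(22/3) + (1/7)·(9) = 53/7.

53/7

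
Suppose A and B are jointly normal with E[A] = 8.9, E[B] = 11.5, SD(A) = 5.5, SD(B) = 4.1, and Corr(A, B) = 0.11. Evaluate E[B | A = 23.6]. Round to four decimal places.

12.7054

For a bivariate normal, E[B | A=x] = μ_B + ρ·(σ_B/σ_A)·(x − μ_A).
E[B | A=23.6] = 11.5 + (0.11)·(4.1/5.5)·(23.6 − (8.9)) = 11.5 + (0.082)·(14.7) = 12.7054.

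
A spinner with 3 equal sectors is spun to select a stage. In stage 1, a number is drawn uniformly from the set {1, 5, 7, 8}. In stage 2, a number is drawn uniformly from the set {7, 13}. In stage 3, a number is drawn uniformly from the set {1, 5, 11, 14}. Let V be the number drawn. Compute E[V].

23/3

E[V | stage 1] = (1+5+7+8)/4 = 21/4.
E[V | stage 2] = (7+13)/2 = 10.
E[V | stage 3] = (1+5+11+14)/4 = 31/4.
By the law of total expectation,
E[V] = (1/3)·(21/4) + (1/3)·(10) + (1/3)·(31/4) = 23/3.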